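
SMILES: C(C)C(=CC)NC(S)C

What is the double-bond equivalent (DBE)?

1

Molecular formula from the SMILES: C7H15NS.
DoU = (2C + 2 + N − H − X)/2 = (2·7 + 2 + 1 − 15 − 0)/2 = 2/2 = 1.
(Structurally: 0 ring(s) + 1 π bond(s) = 1.)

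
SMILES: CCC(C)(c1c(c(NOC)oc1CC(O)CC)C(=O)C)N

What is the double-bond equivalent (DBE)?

4

Molecular formula from the SMILES: C15H26N2O4.
DoU = (2C + 2 + N − H − X)/2 = (2·15 + 2 + 2 − 26 − 0)/2 = 8/2 = 4.
(Structurally: 1 ring(s) + 3 π bond(s) = 4.)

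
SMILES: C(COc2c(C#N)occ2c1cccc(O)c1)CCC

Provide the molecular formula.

Heavy atoms from the SMILES: 16 C, 1 N, 3 O.
Implicit hydrogens by atom environment:
  5 × C (aromatic): 1 H each → 5
  5 × C (aromatic): no H
  4 × C: 2 H each → 8
  1 × C: 3 H
  1 × C: no H
  1 × N: no H
  1 × O: 1 H
  1 × O (aromatic): no H
  1 × O: no H
  Total hydrogens = 17.
Molecular formula: C16H17NO3

C16H17NO3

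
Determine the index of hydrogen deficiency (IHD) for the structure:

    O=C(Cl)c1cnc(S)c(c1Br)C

Molecular formula from the SMILES: C7H5BrClNOS.
DoU = (2C + 2 + N − H − X)/2 = (2·7 + 2 + 1 − 5 − 2)/2 = 10/2 = 5.
(Structurally: 1 ring(s) + 4 π bond(s) = 5.)

5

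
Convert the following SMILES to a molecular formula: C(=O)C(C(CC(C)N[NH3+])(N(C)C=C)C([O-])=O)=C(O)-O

C11H19N3O5

Heavy atoms from the SMILES: 11 C, 3 N, 5 O.
Implicit hydrogens by atom environment:
  4 × C: no H
  3 × C: 1 H each → 3
  2 × C: 3 H each → 6
  2 × C: 2 H each → 4
  2 × O: 1 H each → 2
  2 × O: no H
  1 × N (charge +1): 3 H
  1 × N: 1 H
  1 × N: no H
  1 × O (charge -1): no H
  Total hydrogens = 19.
Molecular formula: C11H19N3O5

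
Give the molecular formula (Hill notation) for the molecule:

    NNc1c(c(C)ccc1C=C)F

Heavy atoms from the SMILES: 9 C, 1 F, 2 N.
Implicit hydrogens by atom environment:
  4 × C (aromatic): no H
  2 × C (aromatic): 1 H each → 2
  1 × C: 3 H
  1 × C: 2 H
  1 × C: 1 H
  1 × F: no H
  1 × N: 2 H
  1 × N: 1 H
  Total hydrogens = 11.
Molecular formula: C9H11FN2

C9H11FN2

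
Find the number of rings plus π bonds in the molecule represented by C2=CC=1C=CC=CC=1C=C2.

Molecular formula from the SMILES: C10H8.
DoU = (2C + 2 + N − H − X)/2 = (2·10 + 2 + 0 − 8 − 0)/2 = 14/2 = 7.
(Structurally: 2 ring(s) + 5 π bond(s) = 7.)

7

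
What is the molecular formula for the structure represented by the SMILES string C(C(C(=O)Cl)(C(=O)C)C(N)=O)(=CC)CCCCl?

Heavy atoms from the SMILES: 11 C, 2 Cl, 1 N, 3 O.
Implicit hydrogens by atom environment:
  5 × C: no H
  3 × C: 2 H each → 6
  3 × O: no H
  2 × C: 3 H each → 6
  2 × Cl: no H
  1 × C: 1 H
  1 × N: 2 H
  Total hydrogens = 15.
Molecular formula: C11H15Cl2NO3

C11H15Cl2NO3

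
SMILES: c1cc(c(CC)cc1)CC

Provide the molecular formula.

C10H14

Heavy atoms from the SMILES: 10 C.
Implicit hydrogens by atom environment:
  4 × C (aromatic): 1 H each → 4
  2 × C: 3 H each → 6
  2 × C: 2 H each → 4
  2 × C (aromatic): no H
  Total hydrogens = 14.
Molecular formula: C10H14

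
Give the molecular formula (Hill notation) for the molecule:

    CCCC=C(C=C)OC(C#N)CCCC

C13H21NO

Heavy atoms from the SMILES: 13 C, 1 N, 1 O.
Implicit hydrogens by atom environment:
  6 × C: 2 H each → 12
  3 × C: 1 H each → 3
  2 × C: 3 H each → 6
  2 × C: no H
  1 × N: no H
  1 × O: no H
  Total hydrogens = 21.
Molecular formula: C13H21NO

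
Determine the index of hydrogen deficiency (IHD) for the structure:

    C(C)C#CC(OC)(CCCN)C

2

Molecular formula from the SMILES: C10H19NO.
DoU = (2C + 2 + N − H − X)/2 = (2·10 + 2 + 1 − 19 − 0)/2 = 4/2 = 2.
(Structurally: 0 ring(s) + 2 π bond(s) = 2.)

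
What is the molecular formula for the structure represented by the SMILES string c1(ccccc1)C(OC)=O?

C8H8O2

Heavy atoms from the SMILES: 8 C, 2 O.
Implicit hydrogens by atom environment:
  5 × C (aromatic): 1 H each → 5
  2 × O: no H
  1 × C: 3 H
  1 × C (aromatic): no H
  1 × C: no H
  Total hydrogens = 8.
Molecular formula: C8H8O2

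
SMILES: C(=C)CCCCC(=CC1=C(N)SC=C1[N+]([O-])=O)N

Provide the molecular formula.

C12H17N3O2S

Heavy atoms from the SMILES: 12 C, 3 N, 2 O, 1 S.
Implicit hydrogens by atom environment:
  5 × C: 2 H each → 10
  3 × C (aromatic): no H
  2 × C: 1 H each → 2
  2 × N: 2 H each → 4
  1 × C (aromatic): 1 H
  1 × C: no H
  1 × N (charge +1): no H
  1 × O: no H
  1 × O (charge -1): no H
  1 × S (aromatic): no H
  Total hydrogens = 17.
Molecular formula: C12H17N3O2S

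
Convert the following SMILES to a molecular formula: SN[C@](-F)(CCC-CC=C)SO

Heavy atoms from the SMILES: 7 C, 1 F, 1 N, 1 O, 2 S.
Implicit hydrogens by atom environment:
  5 × C: 2 H each → 10
  1 × C: 1 H
  1 × C: no H
  1 × F: no H
  1 × N: 1 H
  1 × O: 1 H
  1 × S: 1 H
  1 × S: no H
  Total hydrogens = 14.
Molecular formula: C7H14FNOS2

C7H14FNOS2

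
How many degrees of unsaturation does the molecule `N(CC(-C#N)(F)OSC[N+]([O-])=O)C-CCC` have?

3

Molecular formula from the SMILES: C8H14FN3O3S.
DoU = (2C + 2 + N − H − X)/2 = (2·8 + 2 + 3 − 14 − 1)/2 = 6/2 = 3.
(Structurally: 0 ring(s) + 3 π bond(s) = 3.)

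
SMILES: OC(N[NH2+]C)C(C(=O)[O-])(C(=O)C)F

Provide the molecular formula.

Heavy atoms from the SMILES: 6 C, 1 F, 2 N, 4 O.
Implicit hydrogens by atom environment:
  3 × C: no H
  2 × C: 3 H each → 6
  2 × O: no H
  1 × C: 1 H
  1 × F: no H
  1 × N (charge +1): 2 H
  1 × N: 1 H
  1 × O: 1 H
  1 × O (charge -1): no H
  Total hydrogens = 11.
Molecular formula: C6H11FN2O4

C6H11FN2O4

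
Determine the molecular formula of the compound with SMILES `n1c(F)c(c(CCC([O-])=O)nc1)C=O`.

Heavy atoms from the SMILES: 8 C, 1 F, 2 N, 3 O.
Implicit hydrogens by atom environment:
  3 × C (aromatic): no H
  2 × C: 2 H each → 4
  2 × N (aromatic): no H
  2 × O: no H
  1 × C (aromatic): 1 H
  1 × C: 1 H
  1 × C: no H
  1 × F: no H
  1 × O (charge -1): no H
  Total hydrogens = 6.
Net charge -1.
Molecular formula: C8H6FN2O3-

C8H6FN2O3-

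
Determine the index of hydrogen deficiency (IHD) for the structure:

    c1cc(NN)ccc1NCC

Molecular formula from the SMILES: C8H13N3.
DoU = (2C + 2 + N − H − X)/2 = (2·8 + 2 + 3 − 13 − 0)/2 = 8/2 = 4.
(Structurally: 1 ring(s) + 3 π bond(s) = 4.)

4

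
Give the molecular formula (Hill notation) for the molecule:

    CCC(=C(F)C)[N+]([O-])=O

Heavy atoms from the SMILES: 5 C, 1 F, 1 N, 2 O.
Implicit hydrogens by atom environment:
  2 × C: 3 H each → 6
  2 × C: no H
  1 × C: 2 H
  1 × F: no H
  1 × N (charge +1): no H
  1 × O: no H
  1 × O (charge -1): no H
  Total hydrogens = 8.
Molecular formula: C5H8FNO2

C5H8FNO2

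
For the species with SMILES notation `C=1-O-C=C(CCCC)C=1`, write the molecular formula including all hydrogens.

C8H12O

Heavy atoms from the SMILES: 8 C, 1 O.
Implicit hydrogens by atom environment:
  3 × C: 2 H each → 6
  3 × C (aromatic): 1 H each → 3
  1 × C: 3 H
  1 × C (aromatic): no H
  1 × O (aromatic): no H
  Total hydrogens = 12.
Molecular formula: C8H12O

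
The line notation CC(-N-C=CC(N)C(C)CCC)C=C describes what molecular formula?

C12H24N2

Heavy atoms from the SMILES: 12 C, 2 N.
Implicit hydrogens by atom environment:
  6 × C: 1 H each → 6
  3 × C: 3 H each → 9
  3 × C: 2 H each → 6
  1 × N: 2 H
  1 × N: 1 H
  Total hydrogens = 24.
Molecular formula: C12H24N2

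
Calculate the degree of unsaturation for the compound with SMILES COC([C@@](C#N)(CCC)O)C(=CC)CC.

3

Molecular formula from the SMILES: C12H21NO2.
DoU = (2C + 2 + N − H − X)/2 = (2·12 + 2 + 1 − 21 − 0)/2 = 6/2 = 3.
(Structurally: 0 ring(s) + 3 π bond(s) = 3.)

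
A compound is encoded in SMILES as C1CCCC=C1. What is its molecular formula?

C6H10

Heavy atoms from the SMILES: 6 C.
Implicit hydrogens by atom environment:
  4 × C: 2 H each → 8
  2 × C: 1 H each → 2
  Total hydrogens = 10.
Molecular formula: C6H10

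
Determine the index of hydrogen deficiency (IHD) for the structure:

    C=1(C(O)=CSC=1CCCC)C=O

4

Molecular formula from the SMILES: C9H12O2S.
DoU = (2C + 2 + N − H − X)/2 = (2·9 + 2 + 0 − 12 − 0)/2 = 8/2 = 4.
(Structurally: 1 ring(s) + 3 π bond(s) = 4.)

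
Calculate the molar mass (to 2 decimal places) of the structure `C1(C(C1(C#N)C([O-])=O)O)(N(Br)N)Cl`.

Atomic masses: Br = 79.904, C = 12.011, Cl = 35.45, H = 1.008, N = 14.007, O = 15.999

269.46

Molecular formula: C5H4BrClN3O3-.
M = 1×79.904 + 5×12.011 + 1×35.45 + 4×1.008 + 3×14.007 + 3×15.999 = 269.46 g/mol.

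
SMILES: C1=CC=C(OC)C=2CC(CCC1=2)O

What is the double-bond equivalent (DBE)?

Molecular formula from the SMILES: C11H14O2.
DoU = (2C + 2 + N − H − X)/2 = (2·11 + 2 + 0 − 14 − 0)/2 = 10/2 = 5.
(Structurally: 2 ring(s) + 3 π bond(s) = 5.)

5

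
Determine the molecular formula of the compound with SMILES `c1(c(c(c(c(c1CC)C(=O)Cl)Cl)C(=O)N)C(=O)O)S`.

C11H9Cl2NO4S

Heavy atoms from the SMILES: 11 C, 2 Cl, 1 N, 4 O, 1 S.
Implicit hydrogens by atom environment:
  6 × C (aromatic): no H
  3 × C: no H
  3 × O: no H
  2 × Cl: no H
  1 × C: 3 H
  1 × C: 2 H
  1 × N: 2 H
  1 × O: 1 H
  1 × S: 1 H
  Total hydrogens = 9.
Molecular formula: C11H9Cl2NO4S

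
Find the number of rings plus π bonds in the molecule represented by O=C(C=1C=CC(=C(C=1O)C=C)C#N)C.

8

Molecular formula from the SMILES: C11H9NO2.
DoU = (2C + 2 + N − H − X)/2 = (2·11 + 2 + 1 − 9 − 0)/2 = 16/2 = 8.
(Structurally: 1 ring(s) + 7 π bond(s) = 8.)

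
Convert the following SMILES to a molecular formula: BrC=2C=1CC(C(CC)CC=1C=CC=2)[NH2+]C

Heavy atoms from the SMILES: 1 Br, 13 C, 1 N.
Implicit hydrogens by atom environment:
  3 × C: 2 H each → 6
  3 × C (aromatic): 1 H each → 3
  3 × C (aromatic): no H
  2 × C: 3 H each → 6
  2 × C: 1 H each → 2
  1 × Br: no H
  1 × N (charge +1): 2 H
  Total hydrogens = 19.
Net charge +1.
Molecular formula: C13H19BrN+

C13H19BrN+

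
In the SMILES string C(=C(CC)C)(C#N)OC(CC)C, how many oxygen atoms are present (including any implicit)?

1

The symbol for oxygen appears 1 time in the SMILES.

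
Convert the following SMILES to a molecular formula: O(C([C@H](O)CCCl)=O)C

C5H9ClO3

Heavy atoms from the SMILES: 5 C, 1 Cl, 3 O.
Implicit hydrogens by atom environment:
  2 × C: 2 H each → 4
  2 × O: no H
  1 × C: 3 H
  1 × C: 1 H
  1 × C: no H
  1 × Cl: no H
  1 × O: 1 H
  Total hydrogens = 9.
Molecular formula: C5H9ClO3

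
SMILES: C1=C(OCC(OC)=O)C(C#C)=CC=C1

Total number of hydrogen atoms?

Hydrogens are implicit in SMILES; fill each atom to its normal valence:
  4 × C (aromatic): 1 H each → 4
  3 × O: no H
  2 × C (aromatic): no H
  2 × C: no H
  1 × C: 3 H
  1 × C: 2 H
  1 × C: 1 H
  Total hydrogens = 10.

10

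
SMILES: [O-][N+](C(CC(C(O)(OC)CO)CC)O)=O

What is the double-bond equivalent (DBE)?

1

Molecular formula from the SMILES: C8H17NO6.
DoU = (2C + 2 + N − H − X)/2 = (2·8 + 2 + 1 − 17 − 0)/2 = 2/2 = 1.
(Structurally: 0 ring(s) + 1 π bond(s) = 1.)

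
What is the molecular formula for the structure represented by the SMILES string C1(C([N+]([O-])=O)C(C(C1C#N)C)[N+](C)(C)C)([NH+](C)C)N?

[C12H25N5O2]2+

Heavy atoms from the SMILES: 12 C, 5 N, 2 O.
Implicit hydrogens by atom environment:
  6 × C: 3 H each → 18
  4 × C: 1 H each → 4
  2 × C: no H
  2 × N (charge +1): no H
  1 × N: 2 H
  1 × N (charge +1): 1 H
  1 × N: no H
  1 × O: no H
  1 × O (charge -1): no H
  Total hydrogens = 25.
Net charge +2.
Molecular formula: [C12H25N5O2]2+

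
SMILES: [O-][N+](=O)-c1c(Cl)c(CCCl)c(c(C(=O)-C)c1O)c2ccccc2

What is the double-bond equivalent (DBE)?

10

Molecular formula from the SMILES: C16H13Cl2NO4.
DoU = (2C + 2 + N − H − X)/2 = (2·16 + 2 + 1 − 13 − 2)/2 = 20/2 = 10.
(Structurally: 2 ring(s) + 8 π bond(s) = 10.)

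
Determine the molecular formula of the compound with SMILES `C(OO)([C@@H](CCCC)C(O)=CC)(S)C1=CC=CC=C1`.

Heavy atoms from the SMILES: 15 C, 3 O, 1 S.
Implicit hydrogens by atom environment:
  5 × C (aromatic): 1 H each → 5
  3 × C: 2 H each → 6
  2 × C: 3 H each → 6
  2 × C: 1 H each → 2
  2 × C: no H
  2 × O: 1 H each → 2
  1 × C (aromatic): no H
  1 × O: no H
  1 × S: 1 H
  Total hydrogens = 22.
Molecular formula: C15H22O3S

C15H22O3S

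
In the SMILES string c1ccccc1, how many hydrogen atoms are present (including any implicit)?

6

Hydrogens are implicit in SMILES; fill each atom to its normal valence:
  6 × C (aromatic): 1 H each → 6
  Total hydrogens = 6.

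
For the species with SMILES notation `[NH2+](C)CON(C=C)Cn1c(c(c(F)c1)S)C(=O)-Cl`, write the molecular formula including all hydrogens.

C10H14ClFN3O2S+

Heavy atoms from the SMILES: 10 C, 1 Cl, 1 F, 3 N, 2 O, 1 S.
Implicit hydrogens by atom environment:
  3 × C: 2 H each → 6
  3 × C (aromatic): no H
  2 × O: no H
  1 × C: 3 H
  1 × C (aromatic): 1 H
  1 × C: 1 H
  1 × C: no H
  1 × Cl: no H
  1 × F: no H
  1 × N (charge +1): 2 H
  1 × N (aromatic): no H
  1 × N: no H
  1 × S: 1 H
  Total hydrogens = 14.
Net charge +1.
Molecular formula: C10H14ClFN3O2S+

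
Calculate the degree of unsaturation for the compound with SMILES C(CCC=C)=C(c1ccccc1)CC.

Molecular formula from the SMILES: C14H18.
DoU = (2C + 2 + N − H − X)/2 = (2·14 + 2 + 0 − 18 − 0)/2 = 12/2 = 6.
(Structurally: 1 ring(s) + 5 π bond(s) = 6.)

6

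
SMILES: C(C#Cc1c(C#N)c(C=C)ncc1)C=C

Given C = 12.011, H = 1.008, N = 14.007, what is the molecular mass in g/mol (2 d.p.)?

194.24

Molecular formula: C13H10N2.
M = 13×12.011 + 10×1.008 + 2×14.007 = 194.24 g/mol.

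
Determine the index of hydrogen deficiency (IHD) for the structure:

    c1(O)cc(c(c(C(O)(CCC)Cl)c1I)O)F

4

Molecular formula from the SMILES: C10H11ClFIO3.
DoU = (2C + 2 + N − H − X)/2 = (2·10 + 2 + 0 − 11 − 3)/2 = 8/2 = 4.
(Structurally: 1 ring(s) + 3 π bond(s) = 4.)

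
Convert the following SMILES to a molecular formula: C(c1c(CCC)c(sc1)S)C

C9H14S2

Heavy atoms from the SMILES: 9 C, 2 S.
Implicit hydrogens by atom environment:
  3 × C: 2 H each → 6
  3 × C (aromatic): no H
  2 × C: 3 H each → 6
  1 × C (aromatic): 1 H
  1 × S: 1 H
  1 × S (aromatic): no H
  Total hydrogens = 14.
Molecular formula: C9H14S2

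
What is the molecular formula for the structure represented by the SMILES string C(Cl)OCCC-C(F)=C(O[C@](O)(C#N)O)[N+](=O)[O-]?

C8H10ClFN2O6

Heavy atoms from the SMILES: 8 C, 1 Cl, 1 F, 2 N, 6 O.
Implicit hydrogens by atom environment:
  4 × C: 2 H each → 8
  4 × C: no H
  3 × O: no H
  2 × O: 1 H each → 2
  1 × Cl: no H
  1 × F: no H
  1 × N: no H
  1 × N (charge +1): no H
  1 × O (charge -1): no H
  Total hydrogens = 10.
Molecular formula: C8H10ClFN2O6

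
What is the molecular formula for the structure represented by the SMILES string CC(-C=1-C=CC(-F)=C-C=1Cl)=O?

C8H6ClFO

Heavy atoms from the SMILES: 8 C, 1 Cl, 1 F, 1 O.
Implicit hydrogens by atom environment:
  3 × C (aromatic): 1 H each → 3
  3 × C (aromatic): no H
  1 × C: 3 H
  1 × C: no H
  1 × Cl: no H
  1 × F: no H
  1 × O: no H
  Total hydrogens = 6.
Molecular formula: C8H6ClFO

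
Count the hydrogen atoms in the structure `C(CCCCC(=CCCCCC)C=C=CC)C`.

30

Hydrogens are implicit in SMILES; fill each atom to its normal valence:
  9 × C: 2 H each → 18
  3 × C: 3 H each → 9
  3 × C: 1 H each → 3
  2 × C: no H
  Total hydrogens = 30.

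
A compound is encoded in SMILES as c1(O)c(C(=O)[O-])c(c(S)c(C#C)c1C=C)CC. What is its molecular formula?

C13H11O3S-

Heavy atoms from the SMILES: 13 C, 3 O, 1 S.
Implicit hydrogens by atom environment:
  6 × C (aromatic): no H
  2 × C: 2 H each → 4
  2 × C: 1 H each → 2
  2 × C: no H
  1 × C: 3 H
  1 × O: 1 H
  1 × O: no H
  1 × O (charge -1): no H
  1 × S: 1 H
  Total hydrogens = 11.
Net charge -1.
Molecular formula: C13H11O3S-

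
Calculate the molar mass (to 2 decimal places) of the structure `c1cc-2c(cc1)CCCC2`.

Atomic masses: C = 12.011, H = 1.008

132.21

Molecular formula: C10H12.
M = 10×12.011 + 12×1.008 = 132.21 g/mol.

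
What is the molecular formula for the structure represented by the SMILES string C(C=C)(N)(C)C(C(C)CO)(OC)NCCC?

Heavy atoms from the SMILES: 12 C, 2 N, 2 O.
Implicit hydrogens by atom environment:
  4 × C: 3 H each → 12
  4 × C: 2 H each → 8
  2 × C: 1 H each → 2
  2 × C: no H
  1 × N: 2 H
  1 × N: 1 H
  1 × O: 1 H
  1 × O: no H
  Total hydrogens = 26.
Molecular formula: C12H26N2O2

C12H26N2O2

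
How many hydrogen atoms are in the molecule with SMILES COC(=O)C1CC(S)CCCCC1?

18

Hydrogens are implicit in SMILES; fill each atom to its normal valence:
  6 × C: 2 H each → 12
  2 × C: 1 H each → 2
  2 × O: no H
  1 × C: 3 H
  1 × C: no H
  1 × S: 1 H
  Total hydrogens = 18.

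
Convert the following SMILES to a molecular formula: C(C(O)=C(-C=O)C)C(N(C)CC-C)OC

C11H21NO3

Heavy atoms from the SMILES: 11 C, 1 N, 3 O.
Implicit hydrogens by atom environment:
  4 × C: 3 H each → 12
  3 × C: 2 H each → 6
  2 × C: 1 H each → 2
  2 × C: no H
  2 × O: no H
  1 × N: no H
  1 × O: 1 H
  Total hydrogens = 21.
Molecular formula: C11H21NO3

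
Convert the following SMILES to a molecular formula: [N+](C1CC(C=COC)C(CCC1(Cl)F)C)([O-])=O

C11H17ClFNO3

Heavy atoms from the SMILES: 11 C, 1 Cl, 1 F, 1 N, 3 O.
Implicit hydrogens by atom environment:
  5 × C: 1 H each → 5
  3 × C: 2 H each → 6
  2 × C: 3 H each → 6
  2 × O: no H
  1 × C: no H
  1 × Cl: no H
  1 × F: no H
  1 × N (charge +1): no H
  1 × O (charge -1): no H
  Total hydrogens = 17.
Molecular formula: C11H17ClFNO3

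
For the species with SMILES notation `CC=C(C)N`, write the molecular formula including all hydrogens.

C4H9N

Heavy atoms from the SMILES: 4 C, 1 N.
Implicit hydrogens by atom environment:
  2 × C: 3 H each → 6
  1 × C: 1 H
  1 × C: no H
  1 × N: 2 H
  Total hydrogens = 9.
Molecular formula: C4H9N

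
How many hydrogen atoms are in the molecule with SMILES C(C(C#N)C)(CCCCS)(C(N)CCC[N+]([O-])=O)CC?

27

Hydrogens are implicit in SMILES; fill each atom to its normal valence:
  8 × C: 2 H each → 16
  2 × C: 3 H each → 6
  2 × C: 1 H each → 2
  2 × C: no H
  1 × N: 2 H
  1 × N (charge +1): no H
  1 × N: no H
  1 × O: no H
  1 × O (charge -1): no H
  1 × S: 1 H
  Total hydrogens = 27.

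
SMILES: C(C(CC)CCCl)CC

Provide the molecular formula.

C8H17Cl

Heavy atoms from the SMILES: 8 C, 1 Cl.
Implicit hydrogens by atom environment:
  5 × C: 2 H each → 10
  2 × C: 3 H each → 6
  1 × C: 1 H
  1 × Cl: no H
  Total hydrogens = 17.
Molecular formula: C8H17Cl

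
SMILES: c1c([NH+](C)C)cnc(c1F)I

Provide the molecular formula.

Heavy atoms from the SMILES: 7 C, 1 F, 1 I, 2 N.
Implicit hydrogens by atom environment:
  3 × C (aromatic): no H
  2 × C: 3 H each → 6
  2 × C (aromatic): 1 H each → 2
  1 × F: no H
  1 × I: no H
  1 × N (charge +1): 1 H
  1 × N (aromatic): no H
  Total hydrogens = 9.
Net charge +1.
Molecular formula: C7H9FIN2+

C7H9FIN2+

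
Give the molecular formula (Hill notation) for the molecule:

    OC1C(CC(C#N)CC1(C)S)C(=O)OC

Heavy atoms from the SMILES: 10 C, 1 N, 3 O, 1 S.
Implicit hydrogens by atom environment:
  3 × C: 1 H each → 3
  3 × C: no H
  2 × C: 3 H each → 6
  2 × C: 2 H each → 4
  2 × O: no H
  1 × N: no H
  1 × O: 1 H
  1 × S: 1 H
  Total hydrogens = 15.
Molecular formula: C10H15NO3S

C10H15NO3S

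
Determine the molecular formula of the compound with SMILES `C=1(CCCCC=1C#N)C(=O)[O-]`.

C8H8NO2-

Heavy atoms from the SMILES: 8 C, 1 N, 2 O.
Implicit hydrogens by atom environment:
  4 × C: 2 H each → 8
  4 × C: no H
  1 × N: no H
  1 × O: no H
  1 × O (charge -1): no H
  Total hydrogens = 8.
Net charge -1.
Molecular formula: C8H8NO2-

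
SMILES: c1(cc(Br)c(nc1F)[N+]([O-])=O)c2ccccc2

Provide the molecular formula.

Heavy atoms from the SMILES: 1 Br, 11 C, 1 F, 2 N, 2 O.
Implicit hydrogens by atom environment:
  6 × C (aromatic): 1 H each → 6
  5 × C (aromatic): no H
  1 × Br: no H
  1 × F: no H
  1 × N (aromatic): no H
  1 × N (charge +1): no H
  1 × O: no H
  1 × O (charge -1): no H
  Total hydrogens = 6.
Molecular formula: C11H6BrFN2O2

C11H6BrFN2O2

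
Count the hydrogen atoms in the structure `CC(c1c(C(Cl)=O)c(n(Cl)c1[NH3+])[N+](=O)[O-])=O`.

6

Hydrogens are implicit in SMILES; fill each atom to its normal valence:
  4 × C (aromatic): no H
  3 × O: no H
  2 × C: no H
  2 × Cl: no H
  1 × C: 3 H
  1 × N (charge +1): 3 H
  1 × N (aromatic): no H
  1 × N (charge +1): no H
  1 × O (charge -1): no H
  Total hydrogens = 6.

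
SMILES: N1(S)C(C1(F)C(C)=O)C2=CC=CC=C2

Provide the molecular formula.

Heavy atoms from the SMILES: 10 C, 1 F, 1 N, 1 O, 1 S.
Implicit hydrogens by atom environment:
  5 × C (aromatic): 1 H each → 5
  2 × C: no H
  1 × C: 3 H
  1 × C: 1 H
  1 × C (aromatic): no H
  1 × F: no H
  1 × N: no H
  1 × O: no H
  1 × S: 1 H
  Total hydrogens = 10.
Molecular formula: C10H10FNOS

C10H10FNOS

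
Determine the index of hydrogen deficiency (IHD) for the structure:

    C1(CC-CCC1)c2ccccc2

Molecular formula from the SMILES: C12H16.
DoU = (2C + 2 + N − H − X)/2 = (2·12 + 2 + 0 − 16 − 0)/2 = 10/2 = 5.
(Structurally: 2 ring(s) + 3 π bond(s) = 5.)

5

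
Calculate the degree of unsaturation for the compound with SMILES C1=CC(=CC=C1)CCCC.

Molecular formula from the SMILES: C10H14.
DoU = (2C + 2 + N − H − X)/2 = (2·10 + 2 + 0 − 14 − 0)/2 = 8/2 = 4.
(Structurally: 1 ring(s) + 3 π bond(s) = 4.)

4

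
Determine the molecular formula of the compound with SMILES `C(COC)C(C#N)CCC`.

Heavy atoms from the SMILES: 8 C, 1 N, 1 O.
Implicit hydrogens by atom environment:
  4 × C: 2 H each → 8
  2 × C: 3 H each → 6
  1 × C: 1 H
  1 × C: no H
  1 × N: no H
  1 × O: no H
  Total hydrogens = 15.
Molecular formula: C8H15NO

C8H15NO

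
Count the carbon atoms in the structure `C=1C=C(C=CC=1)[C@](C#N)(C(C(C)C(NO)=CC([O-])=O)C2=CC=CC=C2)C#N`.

The symbol for carbon appears 21 times in the SMILES.

21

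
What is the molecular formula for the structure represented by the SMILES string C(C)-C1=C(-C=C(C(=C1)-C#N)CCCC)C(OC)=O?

C15H19NO2

Heavy atoms from the SMILES: 15 C, 1 N, 2 O.
Implicit hydrogens by atom environment:
  4 × C: 2 H each → 8
  4 × C (aromatic): no H
  3 × C: 3 H each → 9
  2 × C (aromatic): 1 H each → 2
  2 × C: no H
  2 × O: no H
  1 × N: no H
  Total hydrogens = 19.
Molecular formula: C15H19NO2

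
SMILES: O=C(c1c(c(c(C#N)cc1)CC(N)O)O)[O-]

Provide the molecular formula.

C10H9N2O4-

Heavy atoms from the SMILES: 10 C, 2 N, 4 O.
Implicit hydrogens by atom environment:
  4 × C (aromatic): no H
  2 × C (aromatic): 1 H each → 2
  2 × C: no H
  2 × O: 1 H each → 2
  1 × C: 2 H
  1 × C: 1 H
  1 × N: 2 H
  1 × N: no H
  1 × O: no H
  1 × O (charge -1): no H
  Total hydrogens = 9.
Net charge -1.
Molecular formula: C10H9N2O4-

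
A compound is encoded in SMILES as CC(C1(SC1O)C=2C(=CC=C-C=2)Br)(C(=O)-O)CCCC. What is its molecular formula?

Heavy atoms from the SMILES: 1 Br, 15 C, 3 O, 1 S.
Implicit hydrogens by atom environment:
  4 × C (aromatic): 1 H each → 4
  3 × C: 2 H each → 6
  3 × C: no H
  2 × C: 3 H each → 6
  2 × C (aromatic): no H
  2 × O: 1 H each → 2
  1 × Br: no H
  1 × C: 1 H
  1 × O: no H
  1 × S: no H
  Total hydrogens = 19.
Molecular formula: C15H19BrO3S

C15H19BrO3S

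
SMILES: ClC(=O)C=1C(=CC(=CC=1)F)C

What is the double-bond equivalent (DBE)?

Molecular formula from the SMILES: C8H6ClFO.
DoU = (2C + 2 + N − H − X)/2 = (2·8 + 2 + 0 − 6 − 2)/2 = 10/2 = 5.
(Structurally: 1 ring(s) + 4 π bond(s) = 5.)

5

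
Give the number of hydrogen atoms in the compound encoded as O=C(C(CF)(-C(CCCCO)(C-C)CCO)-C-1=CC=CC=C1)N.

Hydrogens are implicit in SMILES; fill each atom to its normal valence:
  8 × C: 2 H each → 16
  5 × C (aromatic): 1 H each → 5
  3 × C: no H
  2 × O: 1 H each → 2
  1 × C: 3 H
  1 × C (aromatic): no H
  1 × F: no H
  1 × N: 2 H
  1 × O: no H
  Total hydrogens = 28.

28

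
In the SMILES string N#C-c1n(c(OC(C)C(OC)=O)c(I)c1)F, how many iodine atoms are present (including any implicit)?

1

The symbol for iodine appears 1 time in the SMILES.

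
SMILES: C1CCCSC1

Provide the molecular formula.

Heavy atoms from the SMILES: 5 C, 1 S.
Implicit hydrogens by atom environment:
  5 × C: 2 H each → 10
  1 × S: no H
  Total hydrogens = 10.
Molecular formula: C5H10S

C5H10S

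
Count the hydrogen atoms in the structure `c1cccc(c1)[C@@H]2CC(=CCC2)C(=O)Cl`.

Hydrogens are implicit in SMILES; fill each atom to its normal valence:
  5 × C (aromatic): 1 H each → 5
  3 × C: 2 H each → 6
  2 × C: 1 H each → 2
  2 × C: no H
  1 × C (aromatic): no H
  1 × Cl: no H
  1 × O: no H
  Total hydrogens = 13.

13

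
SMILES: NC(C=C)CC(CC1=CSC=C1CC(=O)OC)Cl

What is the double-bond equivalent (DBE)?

5

Molecular formula from the SMILES: C13H18ClNO2S.
DoU = (2C + 2 + N − H − X)/2 = (2·13 + 2 + 1 − 18 − 1)/2 = 10/2 = 5.
(Structurally: 1 ring(s) + 4 π bond(s) = 5.)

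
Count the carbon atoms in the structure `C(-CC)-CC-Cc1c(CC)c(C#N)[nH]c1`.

13

The symbol for carbon appears 13 times in the SMILES. Lowercase c denotes aromatic carbon and counts toward C.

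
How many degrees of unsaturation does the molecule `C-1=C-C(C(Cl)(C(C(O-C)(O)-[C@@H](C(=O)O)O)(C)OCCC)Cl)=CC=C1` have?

5

Molecular formula from the SMILES: C16H22Cl2O6.
DoU = (2C + 2 + N − H − X)/2 = (2·16 + 2 + 0 − 22 − 2)/2 = 10/2 = 5.
(Structurally: 1 ring(s) + 4 π bond(s) = 5.)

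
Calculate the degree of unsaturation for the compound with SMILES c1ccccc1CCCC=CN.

5

Molecular formula from the SMILES: C11H15N.
DoU = (2C + 2 + N − H − X)/2 = (2·11 + 2 + 1 − 15 − 0)/2 = 10/2 = 5.
(Structurally: 1 ring(s) + 4 π bond(s) = 5.)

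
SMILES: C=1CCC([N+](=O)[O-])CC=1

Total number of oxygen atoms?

The symbol for oxygen appears 2 times in the SMILES.

2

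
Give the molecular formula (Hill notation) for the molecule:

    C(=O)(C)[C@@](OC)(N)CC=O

Heavy atoms from the SMILES: 6 C, 1 N, 3 O.
Implicit hydrogens by atom environment:
  3 × O: no H
  2 × C: 3 H each → 6
  2 × C: no H
  1 × C: 2 H
  1 × C: 1 H
  1 × N: 2 H
  Total hydrogens = 11.
Molecular formula: C6H11NO3

C6H11NO3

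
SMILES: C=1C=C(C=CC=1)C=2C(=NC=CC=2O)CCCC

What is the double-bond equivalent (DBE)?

Molecular formula from the SMILES: C15H17NO.
DoU = (2C + 2 + N − H − X)/2 = (2·15 + 2 + 1 − 17 − 0)/2 = 16/2 = 8.
(Structurally: 2 ring(s) + 6 π bond(s) = 8.)

8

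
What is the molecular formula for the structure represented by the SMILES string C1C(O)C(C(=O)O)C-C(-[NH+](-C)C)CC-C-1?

C11H22NO3+

Heavy atoms from the SMILES: 11 C, 1 N, 3 O.
Implicit hydrogens by atom environment:
  5 × C: 2 H each → 10
  3 × C: 1 H each → 3
  2 × C: 3 H each → 6
  2 × O: 1 H each → 2
  1 × C: no H
  1 × N (charge +1): 1 H
  1 × O: no H
  Total hydrogens = 22.
Net charge +1.
Molecular formula: C11H22NO3+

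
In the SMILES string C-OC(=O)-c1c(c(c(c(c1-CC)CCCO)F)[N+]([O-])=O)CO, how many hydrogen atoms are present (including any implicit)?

Hydrogens are implicit in SMILES; fill each atom to its normal valence:
  6 × C (aromatic): no H
  5 × C: 2 H each → 10
  3 × O: no H
  2 × C: 3 H each → 6
  2 × O: 1 H each → 2
  1 × C: no H
  1 × F: no H
  1 × N (charge +1): no H
  1 × O (charge -1): no H
  Total hydrogens = 18.

18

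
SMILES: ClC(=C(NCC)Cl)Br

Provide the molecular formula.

C4H6BrCl2N

Heavy atoms from the SMILES: 1 Br, 4 C, 2 Cl, 1 N.
Implicit hydrogens by atom environment:
  2 × C: no H
  2 × Cl: no H
  1 × Br: no H
  1 × C: 3 H
  1 × C: 2 H
  1 × N: 1 H
  Total hydrogens = 6.
Molecular formula: C4H6BrCl2N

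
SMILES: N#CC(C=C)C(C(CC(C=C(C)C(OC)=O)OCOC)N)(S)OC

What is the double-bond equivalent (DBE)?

5

Molecular formula from the SMILES: C16H26N2O5S.
DoU = (2C + 2 + N − H − X)/2 = (2·16 + 2 + 2 − 26 − 0)/2 = 10/2 = 5.
(Structurally: 0 ring(s) + 5 π bond(s) = 5.)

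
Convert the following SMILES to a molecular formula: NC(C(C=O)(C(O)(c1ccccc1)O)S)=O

C10H11NO4S

Heavy atoms from the SMILES: 10 C, 1 N, 4 O, 1 S.
Implicit hydrogens by atom environment:
  5 × C (aromatic): 1 H each → 5
  3 × C: no H
  2 × O: 1 H each → 2
  2 × O: no H
  1 × C: 1 H
  1 × C (aromatic): no H
  1 × N: 2 H
  1 × S: 1 H
  Total hydrogens = 11.
Molecular formula: C10H11NO4S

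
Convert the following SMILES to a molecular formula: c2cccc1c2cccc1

C10H8

Heavy atoms from the SMILES: 10 C.
Implicit hydrogens by atom environment:
  8 × C (aromatic): 1 H each → 8
  2 × C (aromatic): no H
  Total hydrogens = 8.
Molecular formula: C10H8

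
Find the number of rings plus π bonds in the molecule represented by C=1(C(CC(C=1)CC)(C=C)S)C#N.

5

Molecular formula from the SMILES: C10H13NS.
DoU = (2C + 2 + N − H − X)/2 = (2·10 + 2 + 1 − 13 − 0)/2 = 10/2 = 5.
(Structurally: 1 ring(s) + 4 π bond(s) = 5.)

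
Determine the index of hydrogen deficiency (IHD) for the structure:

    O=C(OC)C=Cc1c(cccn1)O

6

Molecular formula from the SMILES: C9H9NO3.
DoU = (2C + 2 + N − H − X)/2 = (2·9 + 2 + 1 − 9 − 0)/2 = 12/2 = 6.
(Structurally: 1 ring(s) + 5 π bond(s) = 6.)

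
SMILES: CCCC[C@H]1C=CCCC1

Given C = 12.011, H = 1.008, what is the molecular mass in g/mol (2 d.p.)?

Molecular formula: C10H18.
M = 10×12.011 + 18×1.008 = 138.25 g/mol.

138.25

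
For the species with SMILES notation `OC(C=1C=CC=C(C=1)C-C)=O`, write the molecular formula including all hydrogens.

C9H10O2

Heavy atoms from the SMILES: 9 C, 2 O.
Implicit hydrogens by atom environment:
  4 × C (aromatic): 1 H each → 4
  2 × C (aromatic): no H
  1 × C: 3 H
  1 × C: 2 H
  1 × C: no H
  1 × O: 1 H
  1 × O: no H
  Total hydrogens = 10.
Molecular formula: C9H10O2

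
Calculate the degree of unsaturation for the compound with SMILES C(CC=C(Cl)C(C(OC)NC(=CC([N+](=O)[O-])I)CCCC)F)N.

Molecular formula from the SMILES: C14H24ClFIN3O3.
DoU = (2C + 2 + N − H − X)/2 = (2·14 + 2 + 3 − 24 − 3)/2 = 6/2 = 3.
(Structurally: 0 ring(s) + 3 π bond(s) = 3.)

3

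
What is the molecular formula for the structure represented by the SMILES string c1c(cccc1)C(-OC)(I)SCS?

C9H11IOS2

Heavy atoms from the SMILES: 9 C, 1 I, 1 O, 2 S.
Implicit hydrogens by atom environment:
  5 × C (aromatic): 1 H each → 5
  1 × C: 3 H
  1 × C: 2 H
  1 × C: no H
  1 × C (aromatic): no H
  1 × I: no H
  1 × O: no H
  1 × S: 1 H
  1 × S: no H
  Total hydrogens = 11.
Molecular formula: C9H11IOS2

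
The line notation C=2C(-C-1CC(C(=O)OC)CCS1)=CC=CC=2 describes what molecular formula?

Heavy atoms from the SMILES: 13 C, 2 O, 1 S.
Implicit hydrogens by atom environment:
  5 × C (aromatic): 1 H each → 5
  3 × C: 2 H each → 6
  2 × C: 1 H each → 2
  2 × O: no H
  1 × C: 3 H
  1 × C (aromatic): no H
  1 × C: no H
  1 × S: no H
  Total hydrogens = 16.
Molecular formula: C13H16O2S

C13H16O2S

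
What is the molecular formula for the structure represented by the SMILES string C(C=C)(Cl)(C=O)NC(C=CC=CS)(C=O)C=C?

C12H14ClNO2S

Heavy atoms from the SMILES: 12 C, 1 Cl, 1 N, 2 O, 1 S.
Implicit hydrogens by atom environment:
  8 × C: 1 H each → 8
  2 × C: 2 H each → 4
  2 × C: no H
  2 × O: no H
  1 × Cl: no H
  1 × N: 1 H
  1 × S: 1 H
  Total hydrogens = 14.
Molecular formula: C12H14ClNO2S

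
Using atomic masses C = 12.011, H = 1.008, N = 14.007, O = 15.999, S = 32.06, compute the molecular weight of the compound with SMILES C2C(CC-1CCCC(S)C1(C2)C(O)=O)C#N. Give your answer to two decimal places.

239.33

Molecular formula: C12H17NO2S.
M = 12×12.011 + 17×1.008 + 1×14.007 + 2×15.999 + 1×32.06 = 239.33 g/mol.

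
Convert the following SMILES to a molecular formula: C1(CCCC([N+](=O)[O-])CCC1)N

Heavy atoms from the SMILES: 8 C, 2 N, 2 O.
Implicit hydrogens by atom environment:
  6 × C: 2 H each → 12
  2 × C: 1 H each → 2
  1 × N: 2 H
  1 × N (charge +1): no H
  1 × O: no H
  1 × O (charge -1): no H
  Total hydrogens = 16.
Molecular formula: C8H16N2O2

C8H16N2O2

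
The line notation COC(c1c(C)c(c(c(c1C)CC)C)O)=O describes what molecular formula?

C13H18O3

Heavy atoms from the SMILES: 13 C, 3 O.
Implicit hydrogens by atom environment:
  6 × C (aromatic): no H
  5 × C: 3 H each → 15
  2 × O: no H
  1 × C: 2 H
  1 × C: no H
  1 × O: 1 H
  Total hydrogens = 18.
Molecular formula: C13H18O3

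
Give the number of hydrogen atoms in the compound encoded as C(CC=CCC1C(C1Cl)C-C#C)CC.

19

Hydrogens are implicit in SMILES; fill each atom to its normal valence:
  6 × C: 1 H each → 6
  5 × C: 2 H each → 10
  1 × C: 3 H
  1 × C: no H
  1 × Cl: no H
  Total hydrogens = 19.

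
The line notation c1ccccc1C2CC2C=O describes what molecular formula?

Heavy atoms from the SMILES: 10 C, 1 O.
Implicit hydrogens by atom environment:
  5 × C (aromatic): 1 H each → 5
  3 × C: 1 H each → 3
  1 × C: 2 H
  1 × C (aromatic): no H
  1 × O: no H
  Total hydrogens = 10.
Molecular formula: C10H10O

C10H10O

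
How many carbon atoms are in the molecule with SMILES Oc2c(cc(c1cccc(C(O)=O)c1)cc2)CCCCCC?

The symbol for carbon appears 19 times in the SMILES. Lowercase c denotes aromatic carbon and counts toward C.

19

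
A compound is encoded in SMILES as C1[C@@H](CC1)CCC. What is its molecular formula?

Heavy atoms from the SMILES: 7 C.
Implicit hydrogens by atom environment:
  5 × C: 2 H each → 10
  1 × C: 3 H
  1 × C: 1 H
  Total hydrogens = 14.
Molecular formula: C7H14

C7H14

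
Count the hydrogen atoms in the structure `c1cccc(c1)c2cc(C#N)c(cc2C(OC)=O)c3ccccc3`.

Hydrogens are implicit in SMILES; fill each atom to its normal valence:
  12 × C (aromatic): 1 H each → 12
  6 × C (aromatic): no H
  2 × C: no H
  2 × O: no H
  1 × C: 3 H
  1 × N: no H
  Total hydrogens = 15.

15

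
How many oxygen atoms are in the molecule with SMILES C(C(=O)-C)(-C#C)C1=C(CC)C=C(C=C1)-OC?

The symbol for oxygen appears 2 times in the SMILES.

2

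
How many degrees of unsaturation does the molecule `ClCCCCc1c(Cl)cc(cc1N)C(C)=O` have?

Molecular formula from the SMILES: C12H15Cl2NO.
DoU = (2C + 2 + N − H − X)/2 = (2·12 + 2 + 1 − 15 − 2)/2 = 10/2 = 5.
(Structurally: 1 ring(s) + 4 π bond(s) = 5.)

5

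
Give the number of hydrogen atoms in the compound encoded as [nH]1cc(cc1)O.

Hydrogens are implicit in SMILES; fill each atom to its normal valence:
  3 × C (aromatic): 1 H each → 3
  1 × C (aromatic): no H
  1 × N (aromatic): 1 H
  1 × O: 1 H
  Total hydrogens = 5.

5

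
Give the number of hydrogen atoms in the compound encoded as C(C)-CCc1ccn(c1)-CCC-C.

Hydrogens are implicit in SMILES; fill each atom to its normal valence:
  6 × C: 2 H each → 12
  3 × C (aromatic): 1 H each → 3
  2 × C: 3 H each → 6
  1 × C (aromatic): no H
  1 × N (aromatic): no H
  Total hydrogens = 21.

21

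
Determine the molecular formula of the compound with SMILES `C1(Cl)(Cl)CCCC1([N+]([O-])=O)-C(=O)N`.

C6H8Cl2N2O3

Heavy atoms from the SMILES: 6 C, 2 Cl, 2 N, 3 O.
Implicit hydrogens by atom environment:
  3 × C: 2 H each → 6
  3 × C: no H
  2 × Cl: no H
  2 × O: no H
  1 × N: 2 H
  1 × N (charge +1): no H
  1 × O (charge -1): no H
  Total hydrogens = 8.
Molecular formula: C6H8Cl2N2O3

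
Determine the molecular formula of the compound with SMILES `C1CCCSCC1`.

Heavy atoms from the SMILES: 6 C, 1 S.
Implicit hydrogens by atom environment:
  6 × C: 2 H each → 12
  1 × S: no H
  Total hydrogens = 12.
Molecular formula: C6H12S

C6H12S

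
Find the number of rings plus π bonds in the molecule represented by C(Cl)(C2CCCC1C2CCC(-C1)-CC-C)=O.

3

Molecular formula from the SMILES: C14H23ClO.
DoU = (2C + 2 + N − H − X)/2 = (2·14 + 2 + 0 − 23 − 1)/2 = 6/2 = 3.
(Structurally: 2 ring(s) + 1 π bond(s) = 3.)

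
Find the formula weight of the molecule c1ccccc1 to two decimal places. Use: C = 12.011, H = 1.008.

78.11

Molecular formula: C6H6.
M = 6×12.011 + 6×1.008 = 78.11 g/mol.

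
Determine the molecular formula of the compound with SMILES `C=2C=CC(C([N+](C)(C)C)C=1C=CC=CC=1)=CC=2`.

C16H20N+

Heavy atoms from the SMILES: 16 C, 1 N.
Implicit hydrogens by atom environment:
  10 × C (aromatic): 1 H each → 10
  3 × C: 3 H each → 9
  2 × C (aromatic): no H
  1 × C: 1 H
  1 × N (charge +1): no H
  Total hydrogens = 20.
Net charge +1.
Molecular formula: C16H20N+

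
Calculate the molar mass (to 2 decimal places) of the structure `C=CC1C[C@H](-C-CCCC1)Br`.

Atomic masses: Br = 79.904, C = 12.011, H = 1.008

Molecular formula: C10H17Br.
M = 1×79.904 + 10×12.011 + 17×1.008 = 217.15 g/mol.

217.15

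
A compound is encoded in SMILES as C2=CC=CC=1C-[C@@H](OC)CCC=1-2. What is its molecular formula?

C11H14O

Heavy atoms from the SMILES: 11 C, 1 O.
Implicit hydrogens by atom environment:
  4 × C (aromatic): 1 H each → 4
  3 × C: 2 H each → 6
  2 × C (aromatic): no H
  1 × C: 3 H
  1 × C: 1 H
  1 × O: no H
  Total hydrogens = 14.
Molecular formula: C11H14O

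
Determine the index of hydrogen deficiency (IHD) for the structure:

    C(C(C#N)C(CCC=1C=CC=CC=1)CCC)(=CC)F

7

Molecular formula from the SMILES: C17H22FN.
DoU = (2C + 2 + N − H − X)/2 = (2·17 + 2 + 1 − 22 − 1)/2 = 14/2 = 7.
(Structurally: 1 ring(s) + 6 π bond(s) = 7.)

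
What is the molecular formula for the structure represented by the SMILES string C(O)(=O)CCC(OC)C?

Heavy atoms from the SMILES: 6 C, 3 O.
Implicit hydrogens by atom environment:
  2 × C: 3 H each → 6
  2 × C: 2 H each → 4
  2 × O: no H
  1 × C: 1 H
  1 × C: no H
  1 × O: 1 H
  Total hydrogens = 12.
Molecular formula: C6H12O3

C6H12O3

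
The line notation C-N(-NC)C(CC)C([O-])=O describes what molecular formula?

Heavy atoms from the SMILES: 6 C, 2 N, 2 O.
Implicit hydrogens by atom environment:
  3 × C: 3 H each → 9
  1 × C: 2 H
  1 × C: 1 H
  1 × C: no H
  1 × N: 1 H
  1 × N: no H
  1 × O: no H
  1 × O (charge -1): no H
  Total hydrogens = 13.
Net charge -1.
Molecular formula: C6H13N2O2-

C6H13N2O2-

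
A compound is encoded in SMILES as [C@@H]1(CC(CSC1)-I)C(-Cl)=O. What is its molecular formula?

C6H8ClIOS

Heavy atoms from the SMILES: 6 C, 1 Cl, 1 I, 1 O, 1 S.
Implicit hydrogens by atom environment:
  3 × C: 2 H each → 6
  2 × C: 1 H each → 2
  1 × C: no H
  1 × Cl: no H
  1 × I: no H
  1 × O: no H
  1 × S: no H
  Total hydrogens = 8.
Molecular formula: C6H8ClIOS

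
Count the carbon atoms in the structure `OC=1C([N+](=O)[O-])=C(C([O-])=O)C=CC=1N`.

7

The symbol for carbon appears 7 times in the SMILES.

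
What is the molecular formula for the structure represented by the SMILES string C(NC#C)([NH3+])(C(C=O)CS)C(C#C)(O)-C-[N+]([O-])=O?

Heavy atoms from the SMILES: 10 C, 3 N, 4 O, 1 S.
Implicit hydrogens by atom environment:
  4 × C: 1 H each → 4
  4 × C: no H
  2 × C: 2 H each → 4
  2 × O: no H
  1 × N (charge +1): 3 H
  1 × N: 1 H
  1 × N (charge +1): no H
  1 × O: 1 H
  1 × O (charge -1): no H
  1 × S: 1 H
  Total hydrogens = 14.
Net charge +1.
Molecular formula: C10H14N3O4S+

C10H14N3O4S+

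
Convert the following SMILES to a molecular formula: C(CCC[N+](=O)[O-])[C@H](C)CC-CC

Heavy atoms from the SMILES: 10 C, 1 N, 2 O.
Implicit hydrogens by atom environment:
  7 × C: 2 H each → 14
  2 × C: 3 H each → 6
  1 × C: 1 H
  1 × N (charge +1): no H
  1 × O: no H
  1 × O (charge -1): no H
  Total hydrogens = 21.
Molecular formula: C10H21NO2

C10H21NO2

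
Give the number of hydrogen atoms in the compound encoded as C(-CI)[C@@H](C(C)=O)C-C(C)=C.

15

Hydrogens are implicit in SMILES; fill each atom to its normal valence:
  4 × C: 2 H each → 8
  2 × C: 3 H each → 6
  2 × C: no H
  1 × C: 1 H
  1 × I: no H
  1 × O: no H
  Total hydrogens = 15.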